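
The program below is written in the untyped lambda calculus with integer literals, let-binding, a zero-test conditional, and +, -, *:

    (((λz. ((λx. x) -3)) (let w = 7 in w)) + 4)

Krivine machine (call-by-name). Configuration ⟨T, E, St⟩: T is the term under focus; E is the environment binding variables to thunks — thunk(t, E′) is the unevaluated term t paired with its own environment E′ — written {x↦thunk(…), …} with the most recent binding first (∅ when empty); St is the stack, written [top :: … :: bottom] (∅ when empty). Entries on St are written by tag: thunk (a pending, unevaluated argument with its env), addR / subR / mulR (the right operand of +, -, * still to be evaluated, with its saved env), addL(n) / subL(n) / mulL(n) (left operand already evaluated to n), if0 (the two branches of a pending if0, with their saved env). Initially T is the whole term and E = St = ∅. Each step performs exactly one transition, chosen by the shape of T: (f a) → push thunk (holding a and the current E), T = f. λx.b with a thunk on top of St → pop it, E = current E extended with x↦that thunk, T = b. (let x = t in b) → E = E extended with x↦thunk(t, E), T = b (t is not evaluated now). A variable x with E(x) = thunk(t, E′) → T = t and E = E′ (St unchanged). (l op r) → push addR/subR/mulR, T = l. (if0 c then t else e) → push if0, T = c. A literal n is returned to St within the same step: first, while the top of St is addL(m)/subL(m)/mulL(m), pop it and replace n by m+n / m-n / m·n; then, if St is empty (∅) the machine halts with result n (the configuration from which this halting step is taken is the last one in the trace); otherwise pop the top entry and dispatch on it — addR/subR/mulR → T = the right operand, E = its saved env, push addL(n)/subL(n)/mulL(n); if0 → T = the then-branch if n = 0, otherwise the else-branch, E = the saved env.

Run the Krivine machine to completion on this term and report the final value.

step 0: <T=(((λz. ((λx. x) -3)) (let w = 7 in w)) + 4), E=∅, St=∅>
step 1: <T=((λz. ((λx. x) -3)) (let w = 7 in w)), E=∅, St=[addR]>
step 2: <T=(λz. ((λx. x) -3)), E=∅, St=[thunk :: addR]>
step 3: <T=((λx. x) -3), E={z↦thunk((let w = 7 in w), ∅)}, St=[addR]>
step 4: <T=(λx. x), E={z↦thunk((let w = 7 in w), ∅)}, St=[thunk :: addR]>
step 5: <T=x, E={x↦thunk(-3, {z↦thunk((let w = 7 in w), ∅)}), z↦thunk((let w = 7 in w), ∅)}, St=[addR]>
step 6: <T=-3, E={z↦thunk((let w = 7 in w), ∅)}, St=[addR]>
step 7: <T=4, E=∅, St=[addL(-3)]>
→ final value 1

Answer: 1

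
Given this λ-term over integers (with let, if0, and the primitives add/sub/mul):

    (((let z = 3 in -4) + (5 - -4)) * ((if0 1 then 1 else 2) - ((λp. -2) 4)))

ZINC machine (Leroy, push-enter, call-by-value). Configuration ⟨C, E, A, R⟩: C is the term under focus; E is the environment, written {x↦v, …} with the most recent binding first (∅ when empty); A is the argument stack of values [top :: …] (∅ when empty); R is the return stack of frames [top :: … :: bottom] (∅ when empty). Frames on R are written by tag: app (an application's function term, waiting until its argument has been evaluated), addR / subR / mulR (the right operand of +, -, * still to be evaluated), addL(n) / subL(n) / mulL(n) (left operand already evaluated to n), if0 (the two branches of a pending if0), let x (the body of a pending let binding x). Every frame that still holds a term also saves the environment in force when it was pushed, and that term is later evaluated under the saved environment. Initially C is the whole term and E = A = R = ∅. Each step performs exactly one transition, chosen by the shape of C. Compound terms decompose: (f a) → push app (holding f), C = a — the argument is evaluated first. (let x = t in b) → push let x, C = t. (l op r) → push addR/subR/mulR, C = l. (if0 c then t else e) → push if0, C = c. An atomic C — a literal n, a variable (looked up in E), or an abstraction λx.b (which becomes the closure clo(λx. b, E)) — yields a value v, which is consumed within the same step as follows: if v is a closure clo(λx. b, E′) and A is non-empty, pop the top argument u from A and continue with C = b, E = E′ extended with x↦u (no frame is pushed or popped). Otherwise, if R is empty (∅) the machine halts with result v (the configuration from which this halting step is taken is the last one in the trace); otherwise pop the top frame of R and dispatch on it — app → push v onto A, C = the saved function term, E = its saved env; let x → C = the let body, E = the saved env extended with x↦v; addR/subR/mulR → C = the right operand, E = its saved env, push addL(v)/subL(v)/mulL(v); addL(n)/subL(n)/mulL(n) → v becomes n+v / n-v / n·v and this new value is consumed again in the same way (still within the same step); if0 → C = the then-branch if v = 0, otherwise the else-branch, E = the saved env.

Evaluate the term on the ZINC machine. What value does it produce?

Answer: 20

Execution trace:
0. <C=(((let z = 3 in -4) + (5 - -4)) * ((if0 1 then 1 else 2) - ((λp. -2) 4))), E=∅, A=∅, R=∅>
1. <C=((let z = 3 in -4) + (5 - -4)), E=∅, A=∅, R=[mulR]>
2. <C=(let z = 3 in -4), E=∅, A=∅, R=[addR :: mulR]>
3. <C=3, E=∅, A=∅, R=[let z :: addR :: mulR]>
4. <C=-4, E={z↦3}, A=∅, R=[addR :: mulR]>
5. <C=(5 - -4), E=∅, A=∅, R=[addL(-4) :: mulR]>
6. <C=5, E=∅, A=∅, R=[subR :: addL(-4) :: mulR]>
7. <C=-4, E=∅, A=∅, R=[subL(5) :: addL(-4) :: mulR]>
8. <C=((if0 1 then 1 else 2) - ((λp. -2) 4)), E=∅, A=∅, R=[mulL(5)]>
9. <C=(if0 1 then 1 else 2), E=∅, A=∅, R=[subR :: mulL(5)]>
10. <C=1, E=∅, A=∅, R=[if0 :: subR :: mulL(5)]>
11. <C=2, E=∅, A=∅, R=[subR :: mulL(5)]>
12. <C=((λp. -2) 4), E=∅, A=∅, R=[subL(2) :: mulL(5)]>
13. <C=4, E=∅, A=∅, R=[app :: subL(2) :: mulL(5)]>
14. <C=(λp. -2), E=∅, A=[4], R=[subL(2) :: mulL(5)]>
15. <C=-2, E={p↦4}, A=∅, R=[subL(2) :: mulL(5)]>
→ final value 20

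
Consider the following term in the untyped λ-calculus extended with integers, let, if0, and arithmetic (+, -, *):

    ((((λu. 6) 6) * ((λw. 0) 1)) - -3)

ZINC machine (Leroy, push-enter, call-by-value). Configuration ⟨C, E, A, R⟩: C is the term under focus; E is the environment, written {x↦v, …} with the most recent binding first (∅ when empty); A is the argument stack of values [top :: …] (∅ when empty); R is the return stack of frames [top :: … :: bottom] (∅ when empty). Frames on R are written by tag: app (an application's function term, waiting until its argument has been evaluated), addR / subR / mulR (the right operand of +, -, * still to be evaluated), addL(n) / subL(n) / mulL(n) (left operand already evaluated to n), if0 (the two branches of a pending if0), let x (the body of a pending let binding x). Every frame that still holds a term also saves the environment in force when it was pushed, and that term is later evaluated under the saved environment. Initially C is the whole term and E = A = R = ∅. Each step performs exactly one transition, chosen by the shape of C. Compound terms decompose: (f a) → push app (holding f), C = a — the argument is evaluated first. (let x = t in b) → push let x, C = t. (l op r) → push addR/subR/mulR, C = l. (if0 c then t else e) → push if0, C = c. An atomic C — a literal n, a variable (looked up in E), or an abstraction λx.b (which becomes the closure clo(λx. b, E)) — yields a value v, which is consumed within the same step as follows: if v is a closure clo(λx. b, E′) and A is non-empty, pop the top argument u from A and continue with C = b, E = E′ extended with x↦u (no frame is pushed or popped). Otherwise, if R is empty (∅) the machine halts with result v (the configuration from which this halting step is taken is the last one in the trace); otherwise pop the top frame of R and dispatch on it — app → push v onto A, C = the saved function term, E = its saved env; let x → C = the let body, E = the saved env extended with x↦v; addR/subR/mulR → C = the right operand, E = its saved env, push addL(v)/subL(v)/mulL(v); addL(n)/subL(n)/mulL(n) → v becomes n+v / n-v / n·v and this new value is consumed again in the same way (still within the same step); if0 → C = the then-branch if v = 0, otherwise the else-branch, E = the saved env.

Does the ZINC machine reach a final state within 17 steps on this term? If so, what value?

Answer: 3

Derivation:
t=0: [C=((((λu. 6) 6) * ((λw. 0) 1)) - -3) | E=∅ | A=∅ | R=∅]
t=1: [C=(((λu. 6) 6) * ((λw. 0) 1)) | E=∅ | A=∅ | R=[subR]]
t=2: [C=((λu. 6) 6) | E=∅ | A=∅ | R=[mulR :: subR]]
t=3: [C=6 | E=∅ | A=∅ | R=[app :: mulR :: subR]]
t=4: [C=(λu. 6) | E=∅ | A=[6] | R=[mulR :: subR]]
t=5: [C=6 | E={u↦6} | A=∅ | R=[mulR :: subR]]
t=6: [C=((λw. 0) 1) | E=∅ | A=∅ | R=[mulL(6) :: subR]]
t=7: [C=1 | E=∅ | A=∅ | R=[app :: mulL(6) :: subR]]
t=8: [C=(λw. 0) | E=∅ | A=[1] | R=[mulL(6) :: subR]]
t=9: [C=0 | E={w↦1} | A=∅ | R=[mulL(6) :: subR]]
t=10: [C=-3 | E=∅ | A=∅ | R=[subL(0)]]
→ final value 3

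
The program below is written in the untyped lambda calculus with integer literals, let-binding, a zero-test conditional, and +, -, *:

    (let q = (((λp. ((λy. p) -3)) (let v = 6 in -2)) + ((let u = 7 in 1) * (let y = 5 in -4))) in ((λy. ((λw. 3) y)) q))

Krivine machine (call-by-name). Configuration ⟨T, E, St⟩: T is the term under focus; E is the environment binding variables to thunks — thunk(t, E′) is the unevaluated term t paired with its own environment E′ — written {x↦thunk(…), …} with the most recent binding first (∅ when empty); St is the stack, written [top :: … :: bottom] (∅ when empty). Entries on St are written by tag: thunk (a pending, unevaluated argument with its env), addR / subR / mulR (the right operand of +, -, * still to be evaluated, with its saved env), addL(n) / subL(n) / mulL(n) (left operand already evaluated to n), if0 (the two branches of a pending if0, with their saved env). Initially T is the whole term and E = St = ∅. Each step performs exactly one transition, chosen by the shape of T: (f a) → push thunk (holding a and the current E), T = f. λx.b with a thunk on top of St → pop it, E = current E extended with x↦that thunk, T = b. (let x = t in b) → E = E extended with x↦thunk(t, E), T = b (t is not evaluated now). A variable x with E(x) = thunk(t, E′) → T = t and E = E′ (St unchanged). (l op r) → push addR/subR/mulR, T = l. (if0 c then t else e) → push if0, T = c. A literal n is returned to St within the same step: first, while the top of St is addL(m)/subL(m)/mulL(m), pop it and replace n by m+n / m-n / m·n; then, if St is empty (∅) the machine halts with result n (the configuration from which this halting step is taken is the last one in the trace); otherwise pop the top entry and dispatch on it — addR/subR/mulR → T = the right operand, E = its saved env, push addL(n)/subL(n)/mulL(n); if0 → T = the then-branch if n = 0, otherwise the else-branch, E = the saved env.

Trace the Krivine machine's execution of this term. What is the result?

Answer: 3

Execution trace:
[0] ⟨T=(let q = (((λp. ((λy. p) -3)) (let v = 6 in -2)) + ((let u = 7 in 1) * (let y = 5 in -4))) in ((λy. ((λw. 3) y)) q)); E=∅; St=∅⟩
[1] ⟨T=((λy. ((λw. 3) y)) q); E={q↦thunk((((λp. ((λy. p) -3)) (let v = 6 in -2)) + ((let u = 7 in 1) * (let y = 5 in -4))), ∅)}; St=∅⟩
[2] ⟨T=(λy. ((λw. 3) y)); E={q↦thunk((((λp. ((λy. p) -3)) (let v = 6 in -2)) + ((let u = 7 in 1) * (let y = 5 in -4))), ∅)}; St=[thunk]⟩
[3] ⟨T=((λw. 3) y); E={y↦thunk(q, {q↦thunk((((λp. ((λy. p) -3)) (let v = 6 in -2)) + ((let u = 7 in 1) * (let y = 5 in -4))), ∅)}), q↦thunk((((λp. ((λy. p) -3)) (let v = 6 in -2)) + ((let u = 7 in 1) * (let y = 5 in -4))), ∅)}; St=∅⟩
[4] ⟨T=(λw. 3); E={y↦thunk(q, {q↦thunk((((λp. ((λy. p) -3)) (let v = 6 in -2)) + ((let u = 7 in 1) * (let y = 5 in -4))), ∅)}), q↦thunk((((λp. ((λy. p) -3)) (let v = 6 in -2)) + ((let u = 7 in 1) * (let y = 5 in -4))), ∅)}; St=[thunk]⟩
[5] ⟨T=3; E={w↦thunk(y, {y↦thunk(q, {q↦thunk((((λp. ((λy. p) -3)) (let v = 6 in -2)) + ((let u = 7 in 1) * (let y = 5 in -4))), ∅)}), q↦thunk((((λp. ((λy. p) -3)) (let v = 6 in -2)) + ((let u = 7 in 1) * (let y = 5 in -4))), ∅)}), y↦thunk(q, {q↦thunk((((λp. ((λy. p) -3)) (let v = 6 in -2)) + ((let u = 7 in 1) * (let y = 5 in -4))), ∅)}), q↦thunk((((λp. ((λy. p) -3)) (let v = 6 in -2)) + ((let u = 7 in 1) * (let y = 5 in -4))), ∅)}; St=∅⟩
→ final value 3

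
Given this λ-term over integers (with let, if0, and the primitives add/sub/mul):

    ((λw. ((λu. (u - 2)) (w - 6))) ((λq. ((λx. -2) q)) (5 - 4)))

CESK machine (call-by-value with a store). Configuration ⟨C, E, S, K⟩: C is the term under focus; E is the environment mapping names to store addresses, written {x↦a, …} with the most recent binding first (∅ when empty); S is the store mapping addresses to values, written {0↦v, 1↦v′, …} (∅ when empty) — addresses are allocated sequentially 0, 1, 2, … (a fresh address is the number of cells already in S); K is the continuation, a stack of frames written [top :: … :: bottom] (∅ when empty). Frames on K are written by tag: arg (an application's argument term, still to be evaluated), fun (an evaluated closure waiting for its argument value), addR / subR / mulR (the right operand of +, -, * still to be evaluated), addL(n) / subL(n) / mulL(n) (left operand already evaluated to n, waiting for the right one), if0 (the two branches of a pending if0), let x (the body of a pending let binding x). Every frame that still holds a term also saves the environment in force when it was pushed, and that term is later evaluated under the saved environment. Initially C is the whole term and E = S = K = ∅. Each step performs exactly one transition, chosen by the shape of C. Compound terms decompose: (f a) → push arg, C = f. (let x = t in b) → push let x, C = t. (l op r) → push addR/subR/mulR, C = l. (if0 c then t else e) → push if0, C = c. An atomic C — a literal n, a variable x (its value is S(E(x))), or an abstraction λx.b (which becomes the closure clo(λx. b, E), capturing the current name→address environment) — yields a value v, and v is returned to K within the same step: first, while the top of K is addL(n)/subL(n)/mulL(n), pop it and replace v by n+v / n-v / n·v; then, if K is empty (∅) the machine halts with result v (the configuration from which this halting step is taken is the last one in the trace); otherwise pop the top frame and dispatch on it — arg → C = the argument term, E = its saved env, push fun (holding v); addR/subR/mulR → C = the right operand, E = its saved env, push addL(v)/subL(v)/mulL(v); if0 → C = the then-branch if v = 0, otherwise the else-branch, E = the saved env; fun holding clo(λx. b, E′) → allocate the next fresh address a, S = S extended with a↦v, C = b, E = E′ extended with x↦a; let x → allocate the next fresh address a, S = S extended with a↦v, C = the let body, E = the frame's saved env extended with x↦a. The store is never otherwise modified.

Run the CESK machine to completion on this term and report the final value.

t=0: <C=((λw. ((λu. (u - 2)) (w - 6))) ((λq. ((λx. -2) q)) (5 - 4))), E=∅, S=∅, K=∅>
t=1: <C=(λw. ((λu. (u - 2)) (w - 6))), E=∅, S=∅, K=[arg]>
t=2: <C=((λq. ((λx. -2) q)) (5 - 4)), E=∅, S=∅, K=[fun]>
t=3: <C=(λq. ((λx. -2) q)), E=∅, S=∅, K=[arg :: fun]>
t=4: <C=(5 - 4), E=∅, S=∅, K=[fun :: fun]>
t=5: <C=5, E=∅, S=∅, K=[subR :: fun :: fun]>
t=6: <C=4, E=∅, S=∅, K=[subL(5) :: fun :: fun]>
t=7: <C=((λx. -2) q), E={q↦0}, S={0↦1}, K=[fun]>
t=8: <C=(λx. -2), E={q↦0}, S={0↦1}, K=[arg :: fun]>
t=9: <C=q, E={q↦0}, S={0↦1}, K=[fun :: fun]>
t=10: <C=-2, E={x↦1, q↦0}, S={0↦1, 1↦1}, K=[fun]>
t=11: <C=((λu. (u - 2)) (w - 6)), E={w↦2}, S={0↦1, 1↦1, 2↦-2}, K=∅>
t=12: <C=(λu. (u - 2)), E={w↦2}, S={0↦1, 1↦1, 2↦-2}, K=[arg]>
t=13: <C=(w - 6), E={w↦2}, S={0↦1, 1↦1, 2↦-2}, K=[fun]>
t=14: <C=w, E={w↦2}, S={0↦1, 1↦1, 2↦-2}, K=[subR :: fun]>
t=15: <C=6, E={w↦2}, S={0↦1, 1↦1, 2↦-2}, K=[subL(-2) :: fun]>
t=16: <C=(u - 2), E={u↦3, w↦2}, S={0↦1, 1↦1, 2↦-2, 3↦-8}, K=∅>
t=17: <C=u, E={u↦3, w↦2}, S={0↦1, 1↦1, 2↦-2, 3↦-8}, K=[subR]>
t=18: <C=2, E={u↦3, w↦2}, S={0↦1, 1↦1, 2↦-2, 3↦-8}, K=[subL(-8)]>
→ final value -10

Answer: -10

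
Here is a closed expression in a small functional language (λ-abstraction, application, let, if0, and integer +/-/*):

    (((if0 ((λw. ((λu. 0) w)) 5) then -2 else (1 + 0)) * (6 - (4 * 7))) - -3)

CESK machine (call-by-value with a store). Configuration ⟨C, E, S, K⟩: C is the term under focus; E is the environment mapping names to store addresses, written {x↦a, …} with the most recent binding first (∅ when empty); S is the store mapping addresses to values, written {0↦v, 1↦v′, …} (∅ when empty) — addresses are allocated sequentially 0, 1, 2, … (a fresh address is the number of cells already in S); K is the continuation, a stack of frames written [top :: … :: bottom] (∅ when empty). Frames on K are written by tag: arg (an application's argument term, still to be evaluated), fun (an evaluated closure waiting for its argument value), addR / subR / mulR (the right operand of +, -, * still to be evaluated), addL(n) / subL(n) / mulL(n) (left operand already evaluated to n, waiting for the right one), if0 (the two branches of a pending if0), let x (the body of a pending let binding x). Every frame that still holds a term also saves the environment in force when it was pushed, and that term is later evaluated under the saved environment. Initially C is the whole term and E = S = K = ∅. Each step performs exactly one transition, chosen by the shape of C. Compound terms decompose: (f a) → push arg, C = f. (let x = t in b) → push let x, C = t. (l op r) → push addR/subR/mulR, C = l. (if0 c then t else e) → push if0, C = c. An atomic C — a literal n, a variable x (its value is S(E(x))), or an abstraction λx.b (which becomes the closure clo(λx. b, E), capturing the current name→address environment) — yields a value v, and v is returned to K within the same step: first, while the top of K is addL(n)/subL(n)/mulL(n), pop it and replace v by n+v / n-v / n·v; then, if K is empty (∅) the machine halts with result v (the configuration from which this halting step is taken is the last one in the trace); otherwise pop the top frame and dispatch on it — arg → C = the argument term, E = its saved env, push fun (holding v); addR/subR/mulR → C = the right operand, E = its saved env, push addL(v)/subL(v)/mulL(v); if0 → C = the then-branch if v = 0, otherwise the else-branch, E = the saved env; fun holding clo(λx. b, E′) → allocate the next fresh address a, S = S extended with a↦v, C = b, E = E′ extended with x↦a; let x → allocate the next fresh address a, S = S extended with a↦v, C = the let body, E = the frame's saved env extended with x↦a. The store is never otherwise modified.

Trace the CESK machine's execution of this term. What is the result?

Answer: 47

Machine steps:
[0] [C=(((if0 ((λw. ((λu. 0) w)) 5) then -2 else (1 + 0)) * (6 - (4 * 7))) - -3) | E=∅ | S=∅ | K=∅]
[1] [C=((if0 ((λw. ((λu. 0) w)) 5) then -2 else (1 + 0)) * (6 - (4 * 7))) | E=∅ | S=∅ | K=[subR]]
[2] [C=(if0 ((λw. ((λu. 0) w)) 5) then -2 else (1 + 0)) | E=∅ | S=∅ | K=[mulR :: subR]]
[3] [C=((λw. ((λu. 0) w)) 5) | E=∅ | S=∅ | K=[if0 :: mulR :: subR]]
[4] [C=(λw. ((λu. 0) w)) | E=∅ | S=∅ | K=[arg :: if0 :: mulR :: subR]]
[5] [C=5 | E=∅ | S=∅ | K=[fun :: if0 :: mulR :: subR]]
[6] [C=((λu. 0) w) | E={w↦0} | S={0↦5} | K=[if0 :: mulR :: subR]]
[7] [C=(λu. 0) | E={w↦0} | S={0↦5} | K=[arg :: if0 :: mulR :: subR]]
[8] [C=w | E={w↦0} | S={0↦5} | K=[fun :: if0 :: mulR :: subR]]
[9] [C=0 | E={u↦1, w↦0} | S={0↦5, 1↦5} | K=[if0 :: mulR :: subR]]
[10] [C=-2 | E=∅ | S={0↦5, 1↦5} | K=[mulR :: subR]]
[11] [C=(6 - (4 * 7)) | E=∅ | S={0↦5, 1↦5} | K=[mulL(-2) :: subR]]
[12] [C=6 | E=∅ | S={0↦5, 1↦5} | K=[subR :: mulL(-2) :: subR]]
[13] [C=(4 * 7) | E=∅ | S={0↦5, 1↦5} | K=[subL(6) :: mulL(-2) :: subR]]
[14] [C=4 | E=∅ | S={0↦5, 1↦5} | K=[mulR :: subL(6) :: mulL(-2) :: subR]]
[15] [C=7 | E=∅ | S={0↦5, 1↦5} | K=[mulL(4) :: subL(6) :: mulL(-2) :: subR]]
[16] [C=-3 | E=∅ | S={0↦5, 1↦5} | K=[subL(44)]]
→ final value 47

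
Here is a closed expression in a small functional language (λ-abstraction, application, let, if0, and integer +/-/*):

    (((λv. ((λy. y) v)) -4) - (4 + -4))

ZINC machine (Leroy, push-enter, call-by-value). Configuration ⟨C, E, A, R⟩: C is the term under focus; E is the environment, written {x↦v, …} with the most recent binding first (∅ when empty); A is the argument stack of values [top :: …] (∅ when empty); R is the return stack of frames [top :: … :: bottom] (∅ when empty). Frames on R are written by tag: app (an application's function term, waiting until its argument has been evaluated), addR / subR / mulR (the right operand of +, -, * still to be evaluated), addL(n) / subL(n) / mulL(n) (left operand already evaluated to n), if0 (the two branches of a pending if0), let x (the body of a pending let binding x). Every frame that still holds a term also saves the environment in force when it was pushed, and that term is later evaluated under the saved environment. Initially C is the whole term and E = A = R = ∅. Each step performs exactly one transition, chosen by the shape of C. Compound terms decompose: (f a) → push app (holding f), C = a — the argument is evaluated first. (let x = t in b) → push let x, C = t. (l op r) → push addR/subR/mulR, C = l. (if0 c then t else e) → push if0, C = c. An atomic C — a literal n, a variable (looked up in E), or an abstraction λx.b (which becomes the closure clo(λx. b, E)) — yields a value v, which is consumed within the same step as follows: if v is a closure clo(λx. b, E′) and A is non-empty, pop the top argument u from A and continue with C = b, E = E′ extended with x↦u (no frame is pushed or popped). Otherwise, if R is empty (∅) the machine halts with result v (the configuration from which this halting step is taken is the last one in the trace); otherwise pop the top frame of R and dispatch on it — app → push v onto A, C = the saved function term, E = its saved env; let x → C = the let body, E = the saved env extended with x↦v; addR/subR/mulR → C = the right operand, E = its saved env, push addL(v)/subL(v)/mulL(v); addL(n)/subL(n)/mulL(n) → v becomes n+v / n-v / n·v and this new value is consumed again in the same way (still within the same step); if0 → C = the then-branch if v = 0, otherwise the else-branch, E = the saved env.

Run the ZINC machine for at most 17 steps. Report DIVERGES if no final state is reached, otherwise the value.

Answer: -4

Execution trace:
step 0: ⟨C=(((λv. ((λy. y) v)) -4) - (4 + -4)); E=∅; A=∅; R=∅⟩
step 1: ⟨C=((λv. ((λy. y) v)) -4); E=∅; A=∅; R=[subR]⟩
step 2: ⟨C=-4; E=∅; A=∅; R=[app :: subR]⟩
step 3: ⟨C=(λv. ((λy. y) v)); E=∅; A=[-4]; R=[subR]⟩
step 4: ⟨C=((λy. y) v); E={v↦-4}; A=∅; R=[subR]⟩
step 5: ⟨C=v; E={v↦-4}; A=∅; R=[app :: subR]⟩
step 6: ⟨C=(λy. y); E={v↦-4}; A=[-4]; R=[subR]⟩
step 7: ⟨C=y; E={y↦-4, v↦-4}; A=∅; R=[subR]⟩
step 8: ⟨C=(4 + -4); E=∅; A=∅; R=[subL(-4)]⟩
step 9: ⟨C=4; E=∅; A=∅; R=[addR :: subL(-4)]⟩
step 10: ⟨C=-4; E=∅; A=∅; R=[addL(4) :: subL(-4)]⟩
→ final value -4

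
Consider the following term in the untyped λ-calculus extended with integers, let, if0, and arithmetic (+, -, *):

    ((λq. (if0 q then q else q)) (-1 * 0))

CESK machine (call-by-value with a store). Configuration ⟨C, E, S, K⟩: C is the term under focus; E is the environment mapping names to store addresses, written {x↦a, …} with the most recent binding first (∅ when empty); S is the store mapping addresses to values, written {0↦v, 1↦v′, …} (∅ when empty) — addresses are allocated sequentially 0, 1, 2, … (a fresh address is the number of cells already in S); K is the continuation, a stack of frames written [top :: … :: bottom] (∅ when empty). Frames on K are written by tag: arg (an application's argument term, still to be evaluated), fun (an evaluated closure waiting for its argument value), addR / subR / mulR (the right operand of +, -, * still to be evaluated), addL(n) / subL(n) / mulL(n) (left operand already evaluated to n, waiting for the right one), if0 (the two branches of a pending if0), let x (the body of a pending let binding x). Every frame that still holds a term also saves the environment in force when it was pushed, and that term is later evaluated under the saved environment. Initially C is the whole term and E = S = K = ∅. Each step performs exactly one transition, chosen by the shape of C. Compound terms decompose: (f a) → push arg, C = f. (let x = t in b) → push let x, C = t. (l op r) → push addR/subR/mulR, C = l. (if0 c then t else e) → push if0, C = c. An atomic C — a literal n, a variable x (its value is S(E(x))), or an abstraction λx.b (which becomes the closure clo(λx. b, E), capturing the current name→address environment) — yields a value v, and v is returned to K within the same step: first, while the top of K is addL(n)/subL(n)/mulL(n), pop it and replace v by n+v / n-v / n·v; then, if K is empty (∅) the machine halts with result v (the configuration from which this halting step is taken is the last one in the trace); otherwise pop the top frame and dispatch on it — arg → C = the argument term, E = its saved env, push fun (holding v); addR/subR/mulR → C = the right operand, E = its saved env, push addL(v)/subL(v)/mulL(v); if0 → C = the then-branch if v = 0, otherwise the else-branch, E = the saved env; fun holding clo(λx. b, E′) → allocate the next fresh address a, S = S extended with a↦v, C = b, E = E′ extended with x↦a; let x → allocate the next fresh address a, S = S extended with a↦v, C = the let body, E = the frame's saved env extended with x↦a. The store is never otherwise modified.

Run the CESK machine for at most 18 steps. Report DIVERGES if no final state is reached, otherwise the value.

0. ⟨C=((λq. (if0 q then q else q)) (-1 * 0)); E=∅; S=∅; K=∅⟩
1. ⟨C=(λq. (if0 q then q else q)); E=∅; S=∅; K=[arg]⟩
2. ⟨C=(-1 * 0); E=∅; S=∅; K=[fun]⟩
3. ⟨C=-1; E=∅; S=∅; K=[mulR :: fun]⟩
4. ⟨C=0; E=∅; S=∅; K=[mulL(-1) :: fun]⟩
5. ⟨C=(if0 q then q else q); E={q↦0}; S={0↦0}; K=∅⟩
6. ⟨C=q; E={q↦0}; S={0↦0}; K=[if0]⟩
7. ⟨C=q; E={q↦0}; S={0↦0}; K=∅⟩
→ final value 0

Answer: 0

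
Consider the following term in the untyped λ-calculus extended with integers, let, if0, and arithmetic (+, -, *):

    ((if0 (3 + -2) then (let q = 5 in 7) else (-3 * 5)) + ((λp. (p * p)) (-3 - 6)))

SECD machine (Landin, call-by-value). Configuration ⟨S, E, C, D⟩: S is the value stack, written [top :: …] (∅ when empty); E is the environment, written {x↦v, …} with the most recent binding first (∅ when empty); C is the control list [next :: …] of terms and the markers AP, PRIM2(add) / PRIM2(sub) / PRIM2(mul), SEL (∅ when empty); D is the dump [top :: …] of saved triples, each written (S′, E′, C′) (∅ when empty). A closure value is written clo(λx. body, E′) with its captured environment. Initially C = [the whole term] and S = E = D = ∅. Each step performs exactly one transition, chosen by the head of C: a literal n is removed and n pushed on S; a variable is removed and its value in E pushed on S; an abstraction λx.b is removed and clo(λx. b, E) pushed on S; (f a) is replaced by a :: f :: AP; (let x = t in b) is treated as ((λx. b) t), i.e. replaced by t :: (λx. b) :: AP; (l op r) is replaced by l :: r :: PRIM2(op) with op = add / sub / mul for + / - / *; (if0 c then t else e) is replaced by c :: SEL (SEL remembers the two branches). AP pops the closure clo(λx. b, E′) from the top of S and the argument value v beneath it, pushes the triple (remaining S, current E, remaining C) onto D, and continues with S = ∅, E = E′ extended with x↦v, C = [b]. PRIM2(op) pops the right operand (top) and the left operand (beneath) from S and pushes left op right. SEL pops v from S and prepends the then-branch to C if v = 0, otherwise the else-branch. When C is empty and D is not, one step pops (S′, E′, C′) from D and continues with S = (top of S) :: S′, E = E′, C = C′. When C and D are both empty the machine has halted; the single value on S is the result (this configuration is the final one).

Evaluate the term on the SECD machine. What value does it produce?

t=0: ⟨S=∅; E=∅; C=[((if0 (3 + -2) then (let q = 5 in 7) else (-3 * 5)) + ((λp. (p * p)) (-3 - 6)))]; D=∅⟩
t=1: ⟨S=∅; E=∅; C=[(if0 (3 + -2) then (let q = 5 in 7) else (-3 * 5)) :: ((λp. (p * p)) (-3 - 6)) :: PRIM2(add)]; D=∅⟩
t=2: ⟨S=∅; E=∅; C=[(3 + -2) :: SEL :: ((λp. (p * p)) (-3 - 6)) :: PRIM2(add)]; D=∅⟩
t=3: ⟨S=∅; E=∅; C=[3 :: -2 :: PRIM2(add) :: SEL :: ((λp. (p * p)) (-3 - 6)) :: PRIM2(add)]; D=∅⟩
t=4: ⟨S=[3]; E=∅; C=[-2 :: PRIM2(add) :: SEL :: ((λp. (p * p)) (-3 - 6)) :: PRIM2(add)]; D=∅⟩
t=5: ⟨S=[-2 :: 3]; E=∅; C=[PRIM2(add) :: SEL :: ((λp. (p * p)) (-3 - 6)) :: PRIM2(add)]; D=∅⟩
t=6: ⟨S=[1]; E=∅; C=[SEL :: ((λp. (p * p)) (-3 - 6)) :: PRIM2(add)]; D=∅⟩
t=7: ⟨S=∅; E=∅; C=[(-3 * 5) :: ((λp. (p * p)) (-3 - 6)) :: PRIM2(add)]; D=∅⟩
t=8: ⟨S=∅; E=∅; C=[-3 :: 5 :: PRIM2(mul) :: ((λp. (p * p)) (-3 - 6)) :: PRIM2(add)]; D=∅⟩
t=9: ⟨S=[-3]; E=∅; C=[5 :: PRIM2(mul) :: ((λp. (p * p)) (-3 - 6)) :: PRIM2(add)]; D=∅⟩
t=10: ⟨S=[5 :: -3]; E=∅; C=[PRIM2(mul) :: ((λp. (p * p)) (-3 - 6)) :: PRIM2(add)]; D=∅⟩
t=11: ⟨S=[-15]; E=∅; C=[((λp. (p * p)) (-3 - 6)) :: PRIM2(add)]; D=∅⟩
t=12: ⟨S=[-15]; E=∅; C=[(-3 - 6) :: (λp. (p * p)) :: AP :: PRIM2(add)]; D=∅⟩
t=13: ⟨S=[-15]; E=∅; C=[-3 :: 6 :: PRIM2(sub) :: (λp. (p * p)) :: AP :: PRIM2(add)]; D=∅⟩
t=14: ⟨S=[-3 :: -15]; E=∅; C=[6 :: PRIM2(sub) :: (λp. (p * p)) :: AP :: PRIM2(add)]; D=∅⟩
t=15: ⟨S=[6 :: -3 :: -15]; E=∅; C=[PRIM2(sub) :: (λp. (p * p)) :: AP :: PRIM2(add)]; D=∅⟩
t=16: ⟨S=[-9 :: -15]; E=∅; C=[(λp. (p * p)) :: AP :: PRIM2(add)]; D=∅⟩
t=17: ⟨S=[clo(λp. (p * p), ∅) :: -9 :: -15]; E=∅; C=[AP :: PRIM2(add)]; D=∅⟩
t=18: ⟨S=∅; E={p↦-9}; C=[(p * p)]; D=[([-15], ∅, [PRIM2(add)])]⟩
t=19: ⟨S=∅; E={p↦-9}; C=[p :: p :: PRIM2(mul)]; D=[([-15], ∅, [PRIM2(add)])]⟩
t=20: ⟨S=[-9]; E={p↦-9}; C=[p :: PRIM2(mul)]; D=[([-15], ∅, [PRIM2(add)])]⟩
t=21: ⟨S=[-9 :: -9]; E={p↦-9}; C=[PRIM2(mul)]; D=[([-15], ∅, [PRIM2(add)])]⟩
t=22: ⟨S=[81]; E={p↦-9}; C=∅; D=[([-15], ∅, [PRIM2(add)])]⟩
t=23: ⟨S=[81 :: -15]; E=∅; C=[PRIM2(add)]; D=∅⟩
t=24: ⟨S=[66]; E=∅; C=∅; D=∅⟩
→ final value 66

Answer: 66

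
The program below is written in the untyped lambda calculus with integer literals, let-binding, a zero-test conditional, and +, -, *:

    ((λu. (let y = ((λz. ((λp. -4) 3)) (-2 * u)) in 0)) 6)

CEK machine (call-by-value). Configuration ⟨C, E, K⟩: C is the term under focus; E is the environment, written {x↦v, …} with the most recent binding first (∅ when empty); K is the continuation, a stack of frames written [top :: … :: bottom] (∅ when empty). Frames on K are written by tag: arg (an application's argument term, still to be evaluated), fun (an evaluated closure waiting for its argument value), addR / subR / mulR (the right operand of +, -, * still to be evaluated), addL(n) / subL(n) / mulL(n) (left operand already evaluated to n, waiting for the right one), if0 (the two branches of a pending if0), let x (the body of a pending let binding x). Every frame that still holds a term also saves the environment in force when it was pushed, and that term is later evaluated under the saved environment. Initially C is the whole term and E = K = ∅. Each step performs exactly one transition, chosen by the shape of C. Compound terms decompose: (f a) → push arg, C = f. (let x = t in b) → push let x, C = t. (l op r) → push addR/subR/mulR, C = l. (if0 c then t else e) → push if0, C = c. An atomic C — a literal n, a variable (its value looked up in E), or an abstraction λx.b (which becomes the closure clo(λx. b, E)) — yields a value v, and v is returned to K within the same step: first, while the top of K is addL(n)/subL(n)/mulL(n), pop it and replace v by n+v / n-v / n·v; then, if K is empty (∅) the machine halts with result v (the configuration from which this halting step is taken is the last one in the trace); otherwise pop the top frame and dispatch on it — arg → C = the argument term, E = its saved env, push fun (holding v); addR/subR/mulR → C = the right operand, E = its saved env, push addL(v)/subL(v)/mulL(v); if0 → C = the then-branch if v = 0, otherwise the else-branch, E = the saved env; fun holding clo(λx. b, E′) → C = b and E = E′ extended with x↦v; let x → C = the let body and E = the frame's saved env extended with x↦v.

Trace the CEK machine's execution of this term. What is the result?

step 0: <C=((λu. (let y = ((λz. ((λp. -4) 3)) (-2 * u)) in 0)) 6), E=∅, K=∅>
step 1: <C=(λu. (let y = ((λz. ((λp. -4) 3)) (-2 * u)) in 0)), E=∅, K=[arg]>
step 2: <C=6, E=∅, K=[fun]>
step 3: <C=(let y = ((λz. ((λp. -4) 3)) (-2 * u)) in 0), E={u↦6}, K=∅>
step 4: <C=((λz. ((λp. -4) 3)) (-2 * u)), E={u↦6}, K=[let y]>
step 5: <C=(λz. ((λp. -4) 3)), E={u↦6}, K=[arg :: let y]>
step 6: <C=(-2 * u), E={u↦6}, K=[fun :: let y]>
step 7: <C=-2, E={u↦6}, K=[mulR :: fun :: let y]>
step 8: <C=u, E={u↦6}, K=[mulL(-2) :: fun :: let y]>
step 9: <C=((λp. -4) 3), E={z↦-12, u↦6}, K=[let y]>
step 10: <C=(λp. -4), E={z↦-12, u↦6}, K=[arg :: let y]>
step 11: <C=3, E={z↦-12, u↦6}, K=[fun :: let y]>
step 12: <C=-4, E={p↦3, z↦-12, u↦6}, K=[let y]>
step 13: <C=0, E={y↦-4, u↦6}, K=∅>
→ final value 0

Answer: 0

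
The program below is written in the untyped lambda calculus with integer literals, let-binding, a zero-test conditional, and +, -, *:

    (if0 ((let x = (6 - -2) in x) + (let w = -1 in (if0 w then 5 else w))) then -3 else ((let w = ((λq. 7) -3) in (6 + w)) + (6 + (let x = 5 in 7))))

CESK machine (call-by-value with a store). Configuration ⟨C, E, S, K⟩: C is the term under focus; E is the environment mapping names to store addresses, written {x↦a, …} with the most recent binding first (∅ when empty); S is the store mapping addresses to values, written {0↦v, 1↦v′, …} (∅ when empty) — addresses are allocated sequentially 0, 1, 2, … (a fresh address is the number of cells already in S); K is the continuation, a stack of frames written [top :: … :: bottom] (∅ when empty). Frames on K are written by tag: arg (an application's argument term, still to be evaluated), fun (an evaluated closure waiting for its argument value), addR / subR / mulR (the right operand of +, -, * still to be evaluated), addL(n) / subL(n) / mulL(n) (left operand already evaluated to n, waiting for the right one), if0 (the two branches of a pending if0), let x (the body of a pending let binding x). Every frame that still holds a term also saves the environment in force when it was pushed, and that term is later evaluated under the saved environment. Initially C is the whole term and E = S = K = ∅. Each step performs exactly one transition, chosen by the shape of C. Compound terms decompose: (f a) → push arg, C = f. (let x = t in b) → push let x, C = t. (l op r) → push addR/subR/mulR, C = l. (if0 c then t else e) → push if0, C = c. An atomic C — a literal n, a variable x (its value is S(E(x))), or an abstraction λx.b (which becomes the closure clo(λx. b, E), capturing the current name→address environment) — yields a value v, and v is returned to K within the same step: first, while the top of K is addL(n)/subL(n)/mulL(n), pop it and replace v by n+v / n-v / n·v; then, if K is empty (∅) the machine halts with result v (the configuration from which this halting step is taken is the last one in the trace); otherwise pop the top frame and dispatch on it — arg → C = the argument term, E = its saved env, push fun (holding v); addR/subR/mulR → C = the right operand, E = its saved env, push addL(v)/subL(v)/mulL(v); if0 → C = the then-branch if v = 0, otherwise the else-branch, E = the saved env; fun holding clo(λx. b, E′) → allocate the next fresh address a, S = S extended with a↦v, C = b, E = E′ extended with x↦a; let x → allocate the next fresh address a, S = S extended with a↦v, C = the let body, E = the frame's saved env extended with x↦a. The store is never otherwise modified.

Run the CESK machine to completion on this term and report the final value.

0. <C=(if0 ((let x = (6 - -2) in x) + (let w = -1 in (if0 w then 5 else w))) then -3 else ((let w = ((λq. 7) -3) in (6 + w)) + (6 + (let x = 5 in 7)))), E=∅, S=∅, K=∅>
1. <C=((let x = (6 - -2) in x) + (let w = -1 in (if0 w then 5 else w))), E=∅, S=∅, K=[if0]>
2. <C=(let x = (6 - -2) in x), E=∅, S=∅, K=[addR :: if0]>
3. <C=(6 - -2), E=∅, S=∅, K=[let x :: addR :: if0]>
4. <C=6, E=∅, S=∅, K=[subR :: let x :: addR :: if0]>
5. <C=-2, E=∅, S=∅, K=[subL(6) :: let x :: addR :: if0]>
6. <C=x, E={x↦0}, S={0↦8}, K=[addR :: if0]>
7. <C=(let w = -1 in (if0 w then 5 else w)), E=∅, S={0↦8}, K=[addL(8) :: if0]>
8. <C=-1, E=∅, S={0↦8}, K=[let w :: addL(8) :: if0]>
9. <C=(if0 w then 5 else w), E={w↦1}, S={0↦8, 1↦-1}, K=[addL(8) :: if0]>
10. <C=w, E={w↦1}, S={0↦8, 1↦-1}, K=[if0 :: addL(8) :: if0]>
11. <C=w, E={w↦1}, S={0↦8, 1↦-1}, K=[addL(8) :: if0]>
12. <C=((let w = ((λq. 7) -3) in (6 + w)) + (6 + (let x = 5 in 7))), E=∅, S={0↦8, 1↦-1}, K=∅>
13. <C=(let w = ((λq. 7) -3) in (6 + w)), E=∅, S={0↦8, 1↦-1}, K=[addR]>
14. <C=((λq. 7) -3), E=∅, S={0↦8, 1↦-1}, K=[let w :: addR]>
15. <C=(λq. 7), E=∅, S={0↦8, 1↦-1}, K=[arg :: let w :: addR]>
16. <C=-3, E=∅, S={0↦8, 1↦-1}, K=[fun :: let w :: addR]>
17. <C=7, E={q↦2}, S={0↦8, 1↦-1, 2↦-3}, K=[let w :: addR]>
18. <C=(6 + w), E={w↦3}, S={0↦8, 1↦-1, 2↦-3, 3↦7}, K=[addR]>
19. <C=6, E={w↦3}, S={0↦8, 1↦-1, 2↦-3, 3↦7}, K=[addR :: addR]>
20. <C=w, E={w↦3}, S={0↦8, 1↦-1, 2↦-3, 3↦7}, K=[addL(6) :: addR]>
21. <C=(6 + (let x = 5 in 7)), E=∅, S={0↦8, 1↦-1, 2↦-3, 3↦7}, K=[addL(13)]>
22. <C=6, E=∅, S={0↦8, 1↦-1, 2↦-3, 3↦7}, K=[addR :: addL(13)]>
23. <C=(let x = 5 in 7), E=∅, S={0↦8, 1↦-1, 2↦-3, 3↦7}, K=[addL(6) :: addL(13)]>
24. <C=5, E=∅, S={0↦8, 1↦-1, 2↦-3, 3↦7}, K=[let x :: addL(6) :: addL(13)]>
25. <C=7, E={x↦4}, S={0↦8, 1↦-1, 2↦-3, 3↦7, 4↦5}, K=[addL(6) :: addL(13)]>
→ final value 26

Answer: 26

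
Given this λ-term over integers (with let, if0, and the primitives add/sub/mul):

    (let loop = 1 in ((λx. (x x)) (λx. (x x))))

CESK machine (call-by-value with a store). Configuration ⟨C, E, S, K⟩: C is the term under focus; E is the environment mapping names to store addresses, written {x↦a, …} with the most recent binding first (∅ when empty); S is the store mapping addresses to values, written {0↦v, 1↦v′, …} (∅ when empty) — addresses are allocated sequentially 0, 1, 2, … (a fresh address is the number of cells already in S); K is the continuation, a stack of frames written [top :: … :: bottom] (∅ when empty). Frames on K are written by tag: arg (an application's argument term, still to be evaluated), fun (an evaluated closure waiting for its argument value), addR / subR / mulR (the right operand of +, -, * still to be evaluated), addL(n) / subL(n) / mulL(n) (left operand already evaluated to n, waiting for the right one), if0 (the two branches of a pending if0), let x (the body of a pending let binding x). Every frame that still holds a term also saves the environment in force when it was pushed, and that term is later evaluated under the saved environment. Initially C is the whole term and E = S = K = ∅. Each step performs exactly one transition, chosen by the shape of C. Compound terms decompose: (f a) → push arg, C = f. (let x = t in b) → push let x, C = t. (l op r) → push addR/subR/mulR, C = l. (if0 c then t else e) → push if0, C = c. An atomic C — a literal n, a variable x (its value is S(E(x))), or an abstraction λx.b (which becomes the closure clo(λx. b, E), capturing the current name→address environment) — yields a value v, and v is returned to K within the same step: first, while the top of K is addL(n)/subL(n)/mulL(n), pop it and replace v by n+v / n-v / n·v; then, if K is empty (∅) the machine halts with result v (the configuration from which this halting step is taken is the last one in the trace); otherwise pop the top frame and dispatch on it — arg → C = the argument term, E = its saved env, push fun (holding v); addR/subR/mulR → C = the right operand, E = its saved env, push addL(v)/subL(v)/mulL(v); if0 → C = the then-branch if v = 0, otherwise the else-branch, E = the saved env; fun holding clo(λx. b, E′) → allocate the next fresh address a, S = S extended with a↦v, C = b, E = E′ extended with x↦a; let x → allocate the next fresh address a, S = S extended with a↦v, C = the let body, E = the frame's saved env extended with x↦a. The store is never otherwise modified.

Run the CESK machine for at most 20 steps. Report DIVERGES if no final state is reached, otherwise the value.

step 0: ⟨C=(let loop = 1 in ((λx. (x x)) (λx. (x x)))); E=∅; S=∅; K=∅⟩
step 1: ⟨C=1; E=∅; S=∅; K=[let loop]⟩
step 2: ⟨C=((λx. (x x)) (λx. (x x))); E={loop↦0}; S={0↦1}; K=∅⟩
step 3: ⟨C=(λx. (x x)); E={loop↦0}; S={0↦1}; K=[arg]⟩
step 4: ⟨C=(λx. (x x)); E={loop↦0}; S={0↦1}; K=[fun]⟩
step 5: ⟨C=(x x); E={x↦1, loop↦0}; S={0↦1, 1↦clo(λx. (x x), {loop↦0})}; K=∅⟩
step 6: ⟨C=x; E={x↦1, loop↦0}; S={0↦1, 1↦clo(λx. (x x), {loop↦0})}; K=[arg]⟩
step 7: ⟨C=x; E={x↦1, loop↦0}; S={0↦1, 1↦clo(λx. (x x), {loop↦0})}; K=[fun]⟩
step 8: ⟨C=(x x); E={x↦2, loop↦0}; S={0↦1, 1↦clo(λx. (x x), {loop↦0}), 2↦clo(λx. (x x), {loop↦0})}; K=∅⟩
step 9: ⟨C=x; E={x↦2, loop↦0}; S={0↦1, 1↦clo(λx. (x x), {loop↦0}), 2↦clo(λx. (x x), {loop↦0})}; K=[arg]⟩
step 10: ⟨C=x; E={x↦2, loop↦0}; S={0↦1, 1↦clo(λx. (x x), {loop↦0}), 2↦clo(λx. (x x), {loop↦0})}; K=[fun]⟩
step 11: ⟨C=(x x); E={x↦3, loop↦0}; S={0↦1, 1↦clo(λx. (x x), {loop↦0}), 2↦clo(λx. (x x), {loop↦0}), 3↦clo(λx. (x x), {loop↦0})}; K=∅⟩
step 12: ⟨C=x; E={x↦3, loop↦0}; S={0↦1, 1↦clo(λx. (x x), {loop↦0}), 2↦clo(λx. (x x), {loop↦0}), 3↦clo(λx. (x x), {loop↦0})}; K=[arg]⟩
step 13: ⟨C=x; E={x↦3, loop↦0}; S={0↦1, 1↦clo(λx. (x x), {loop↦0}), 2↦clo(λx. (x x), {loop↦0}), 3↦clo(λx. (x x), {loop↦0})}; K=[fun]⟩
step 14: ⟨C=(x x); E={x↦4, loop↦0}; S={0↦1, 1↦clo(λx. (x x), {loop↦0}), 2↦clo(λx. (x x), {loop↦0}), 3↦clo(λx. (x x), {loop↦0}), 4↦clo(λx. (x x), {loop↦0})}; K=∅⟩
step 15: ⟨C=x; E={x↦4, loop↦0}; S={0↦1, 1↦clo(λx. (x x), {loop↦0}), 2↦clo(λx. (x x), {loop↦0}), 3↦clo(λx. (x x), {loop↦0}), 4↦clo(λx. (x x), {loop↦0})}; K=[arg]⟩
step 16: ⟨C=x; E={x↦4, loop↦0}; S={0↦1, 1↦clo(λx. (x x), {loop↦0}), 2↦clo(λx. (x x), {loop↦0}), 3↦clo(λx. (x x), {loop↦0}), 4↦clo(λx. (x x), {loop↦0})}; K=[fun]⟩
step 17: ⟨C=(x x); E={x↦5, loop↦0}; S={0↦1, 1↦clo(λx. (x x), {loop↦0}), 2↦clo(λx. (x x), {loop↦0}), 3↦clo(λx. (x x), {loop↦0}), 4↦clo(λx. (x x), {loop↦0}), 5↦clo(λx. (x x), {loop↦0})}; K=∅⟩
step 18: ⟨C=x; E={x↦5, loop↦0}; S={0↦1, 1↦clo(λx. (x x), {loop↦0}), 2↦clo(λx. (x x), {loop↦0}), 3↦clo(λx. (x x), {loop↦0}), 4↦clo(λx. (x x), {loop↦0}), 5↦clo(λx. (x x), {loop↦0})}; K=[arg]⟩
step 19: ⟨C=x; E={x↦5, loop↦0}; S={0↦1, 1↦clo(λx. (x x), {loop↦0}), 2↦clo(λx. (x x), {loop↦0}), 3↦clo(λx. (x x), {loop↦0}), 4↦clo(λx. (x x), {loop↦0}), 5↦clo(λx. (x x), {loop↦0})}; K=[fun]⟩
step 20: ⟨C=(x x); E={x↦6, loop↦0}; S={0↦1, 1↦clo(λx. (x x), {loop↦0}), 2↦clo(λx. (x x), {loop↦0}), 3↦clo(λx. (x x), {loop↦0}), 4↦clo(λx. (x x), {loop↦0}), 5↦clo(λx. (x x), {loop↦0}), 6↦clo(λx. (x x), {loop↦0})}; K=∅⟩
→ 20 transitions taken and the configuration is still not final: no result within 20 steps

Answer: DIVERGES (no final state within 20 steps)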